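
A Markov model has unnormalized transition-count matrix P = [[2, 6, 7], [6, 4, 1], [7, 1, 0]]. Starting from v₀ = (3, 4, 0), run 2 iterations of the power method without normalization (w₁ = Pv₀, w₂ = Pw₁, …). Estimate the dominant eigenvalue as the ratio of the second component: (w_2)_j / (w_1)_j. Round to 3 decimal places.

λ ≈ 10.029

w1 = Pv₀ = (2·3 + 6·4 + 7·0; 6·3 + 4·4 + 1·0; 7·3 + 1·4 + 0·0) = (30, 34, 25)
w2 = Pw1 = (2·30 + 6·34 + 7·25; 6·30 + 4·34 + 1·25; 7·30 + 1·34 + 0·25) = (439, 341, 244)
Ratio at component: 341 / 34 = 10.029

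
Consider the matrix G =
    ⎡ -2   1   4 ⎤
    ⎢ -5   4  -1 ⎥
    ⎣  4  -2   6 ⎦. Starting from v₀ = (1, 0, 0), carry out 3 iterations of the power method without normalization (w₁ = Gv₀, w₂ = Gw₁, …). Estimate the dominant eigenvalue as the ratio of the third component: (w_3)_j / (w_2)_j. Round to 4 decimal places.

9.3846

w1 = Gv₀ = ((-2)·1 + 1·0 + 4·0; (-5)·1 + 4·0 + (-1)·0; 4·1 + (-2)·0 + 6·0) = (-2, -5, 4)
w2 = Gw1 = ((-2)·(-2) + 1·(-5) + 4·4; (-5)·(-2) + 4·(-5) + (-1)·4; 4·(-2) + (-2)·(-5) + 6·4) = (15, -14, 26)
w3 = Gw2 = (60, -157, 244)
Ratio at component: 244 / 26 = 9.3846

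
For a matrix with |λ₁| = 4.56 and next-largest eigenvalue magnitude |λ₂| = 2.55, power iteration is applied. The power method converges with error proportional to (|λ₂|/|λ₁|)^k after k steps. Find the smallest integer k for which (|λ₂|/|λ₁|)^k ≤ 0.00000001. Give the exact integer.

|λ₂/λ₁| = 2.55/4.56 = 0.55921
Need k ≥ ln(0.00000001) / ln(0.55921) = -18.4207 / -0.5812 ≈ 31.693
Smallest integer k satisfying the bound: 32

32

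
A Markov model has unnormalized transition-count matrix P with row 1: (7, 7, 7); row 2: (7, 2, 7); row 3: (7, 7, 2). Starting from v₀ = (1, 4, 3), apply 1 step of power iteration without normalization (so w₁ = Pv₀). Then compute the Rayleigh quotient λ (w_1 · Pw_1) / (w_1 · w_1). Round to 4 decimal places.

w1 = Pv₀ = (7·1 + 7·4 + 7·3; 7·1 + 2·4 + 7·3; 7·1 + 7·4 + 2·3) = (56, 36, 41)
Pw1 = (931, 751, 726)
w1·Pw1 = 56·931 + 36·751 + 41·726 = 108938; w1·w1 = 56·56 + 36·36 + 41·41 = 6113
λ ≈ 108938/6113 = 17.8207

17.8207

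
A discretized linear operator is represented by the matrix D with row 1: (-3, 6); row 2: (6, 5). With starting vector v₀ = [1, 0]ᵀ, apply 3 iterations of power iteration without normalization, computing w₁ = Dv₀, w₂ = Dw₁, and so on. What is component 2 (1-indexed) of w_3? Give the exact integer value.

w1 = Dv₀ = ((-3)·1 + 6·0; 6·1 + 5·0) = (-3, 6)
w2 = Dw1 = ((-3)·(-3) + 6·6; 6·(-3) + 5·6) = (45, 12)
w3 = Dw2 = (-63, 330)
The requested component of w3 is 330.

330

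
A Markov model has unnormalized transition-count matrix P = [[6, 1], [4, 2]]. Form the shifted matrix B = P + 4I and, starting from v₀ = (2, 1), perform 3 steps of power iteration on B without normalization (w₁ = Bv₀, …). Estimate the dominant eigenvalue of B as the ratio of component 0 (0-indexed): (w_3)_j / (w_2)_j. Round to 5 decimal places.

B = P + 4I has rows (10, 1); (4, 6)
w1 = Bv₀ = (10·2 + 1·1; 4·2 + 6·1) = (21, 14)
w2 = Bw1 = (10·21 + 1·14; 4·21 + 6·14) = (224, 168)
w3 = Bw2 = (2408, 1904)
Ratio: 2408/224 = 10.75000

μ ≈ 10.75000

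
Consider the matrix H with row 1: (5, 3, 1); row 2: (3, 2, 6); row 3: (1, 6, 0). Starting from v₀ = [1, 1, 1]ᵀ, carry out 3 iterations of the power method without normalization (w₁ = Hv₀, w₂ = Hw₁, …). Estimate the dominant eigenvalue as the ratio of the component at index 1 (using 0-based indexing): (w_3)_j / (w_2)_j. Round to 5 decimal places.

w1 = Hv₀ = (5·1 + 3·1 + 1·1; 3·1 + 2·1 + 6·1; 1·1 + 6·1 + 0·1) = (9, 11, 7)
w2 = Hw1 = (5·9 + 3·11 + 1·7; 3·9 + 2·11 + 6·7; 1·9 + 6·11 + 0·7) = (85, 91, 75)
w3 = Hw2 = (773, 887, 631)
Ratio at component: 887 / 91 = 9.74725

λ ≈ 9.74725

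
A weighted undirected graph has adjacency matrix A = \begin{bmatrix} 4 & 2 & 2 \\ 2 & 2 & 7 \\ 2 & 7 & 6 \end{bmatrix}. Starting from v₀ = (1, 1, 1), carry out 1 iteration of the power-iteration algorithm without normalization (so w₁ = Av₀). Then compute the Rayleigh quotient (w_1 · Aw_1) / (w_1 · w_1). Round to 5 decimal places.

w1 = Av₀ = (4·1 + 2·1 + 2·1; 2·1 + 2·1 + 7·1; 2·1 + 7·1 + 6·1) = (8, 11, 15)
Aw1 = (84, 143, 183)
w1·Aw1 = 8·84 + 11·143 + 15·183 = 4990; w1·w1 = 8·8 + 11·11 + 15·15 = 410
λ ≈ 4990/410 = 12.17073

12.17073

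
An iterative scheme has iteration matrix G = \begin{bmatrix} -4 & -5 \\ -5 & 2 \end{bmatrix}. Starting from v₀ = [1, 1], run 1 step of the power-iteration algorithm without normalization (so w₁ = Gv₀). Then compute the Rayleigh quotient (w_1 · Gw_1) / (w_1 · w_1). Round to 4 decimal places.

w1 = Gv₀ = ((-4)·1 + (-5)·1; (-5)·1 + 2·1) = (-9, -3)
Gw1 = (51, 39)
w1·Gw1 = (-9)·51 + (-3)·39 = -576; w1·w1 = (-9)·(-9) + (-3)·(-3) = 90
λ ≈ -576/90 = -6.4000

-6.4000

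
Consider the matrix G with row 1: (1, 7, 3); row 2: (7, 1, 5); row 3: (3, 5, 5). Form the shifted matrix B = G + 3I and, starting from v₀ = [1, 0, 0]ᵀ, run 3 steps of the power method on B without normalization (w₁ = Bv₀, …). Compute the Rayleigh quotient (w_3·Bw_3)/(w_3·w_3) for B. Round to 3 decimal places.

B = G + 3I has rows (4, 7, 3); (7, 4, 5); (3, 5, 8)
w1 = Bv₀ = (4, 7, 3)
w2 = Bw1 = (74, 71, 71)
w3 = Bw2 = (1006, 1157, 1145)
Bw3 = (15558, 17395, 17963)
w3·Bw3 = 56344998; w3·w3 = 3661710; μ ≈ 56344998/3661710 = 15.388

μ ≈ 15.388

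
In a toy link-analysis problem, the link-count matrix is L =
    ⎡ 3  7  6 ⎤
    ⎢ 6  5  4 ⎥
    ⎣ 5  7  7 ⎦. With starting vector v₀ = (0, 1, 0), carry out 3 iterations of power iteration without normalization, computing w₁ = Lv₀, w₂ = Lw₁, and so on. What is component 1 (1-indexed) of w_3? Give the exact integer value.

1673

w1 = Lv₀ = (7, 5, 7)
w2 = Lw1 = (98, 95, 119)
w3 = Lw2 = (1673, 1539, 1988)
The requested component of w3 is 1673.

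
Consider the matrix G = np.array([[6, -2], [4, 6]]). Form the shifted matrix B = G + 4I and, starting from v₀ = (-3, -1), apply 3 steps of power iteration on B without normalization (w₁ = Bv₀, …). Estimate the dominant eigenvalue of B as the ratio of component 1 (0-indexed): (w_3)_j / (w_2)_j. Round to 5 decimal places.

B = G + 4I has rows (10, -2); (4, 10)
w1 = Bv₀ = (10·(-3) + (-2)·(-1); 4·(-3) + 10·(-1)) = (-28, -22)
w2 = Bw1 = (10·(-28) + (-2)·(-22); 4·(-28) + 10·(-22)) = (-236, -332)
w3 = Bw2 = (-1696, -4264)
Ratio: -4264/-332 = 12.84337

μ ≈ 12.84337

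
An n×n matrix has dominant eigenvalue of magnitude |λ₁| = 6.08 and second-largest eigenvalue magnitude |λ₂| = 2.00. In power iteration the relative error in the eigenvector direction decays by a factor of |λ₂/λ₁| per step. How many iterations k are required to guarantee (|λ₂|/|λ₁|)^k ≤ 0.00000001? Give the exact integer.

17

|λ₂/λ₁| = 2.00/6.08 = 0.32895
Need k ≥ ln(0.00000001) / ln(0.32895) = -18.4207 / -1.1119 ≈ 16.567
Smallest integer k satisfying the bound: 17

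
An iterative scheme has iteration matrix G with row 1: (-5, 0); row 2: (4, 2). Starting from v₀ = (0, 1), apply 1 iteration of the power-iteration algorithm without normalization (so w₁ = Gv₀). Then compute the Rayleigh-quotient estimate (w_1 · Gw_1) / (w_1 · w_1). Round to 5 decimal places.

2.00000

w1 = Gv₀ = ((-5)·0 + 0·1; 4·0 + 2·1) = (0, 2)
Gw1 = (0, 4)
w1·Gw1 = 0·0 + 2·4 = 8; w1·w1 = 0·0 + 2·2 = 4
λ ≈ 8/4 = 2.00000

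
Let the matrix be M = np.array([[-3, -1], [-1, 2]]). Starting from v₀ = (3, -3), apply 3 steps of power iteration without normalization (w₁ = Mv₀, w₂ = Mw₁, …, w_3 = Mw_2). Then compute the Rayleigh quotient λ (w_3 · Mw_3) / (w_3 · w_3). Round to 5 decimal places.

-2.18949

w1 = Mv₀ = ((-3)·3 + (-1)·(-3); (-1)·3 + 2·(-3)) = (-6, -9)
w2 = Mw1 = ((-3)·(-6) + (-1)·(-9); (-1)·(-6) + 2·(-9)) = (27, -12)
w3 = Mw2 = (-69, -51)
Mw3 = (258, -33)
w3·Mw3 = (-69)·258 + (-51)·(-33) = -16119; w3·w3 = (-69)·(-69) + (-51)·(-51) = 7362
λ ≈ -16119/7362 = -2.18949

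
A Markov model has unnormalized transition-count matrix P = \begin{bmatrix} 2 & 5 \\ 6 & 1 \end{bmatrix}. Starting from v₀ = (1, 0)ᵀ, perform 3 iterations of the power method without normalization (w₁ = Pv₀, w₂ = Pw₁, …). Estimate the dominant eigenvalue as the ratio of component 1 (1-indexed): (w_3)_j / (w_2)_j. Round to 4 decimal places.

4.6471

w1 = Pv₀ = (2·1 + 5·0; 6·1 + 1·0) = (2, 6)
w2 = Pw1 = (2·2 + 5·6; 6·2 + 1·6) = (34, 18)
w3 = Pw2 = (158, 222)
Ratio at component: 158 / 34 = 4.6471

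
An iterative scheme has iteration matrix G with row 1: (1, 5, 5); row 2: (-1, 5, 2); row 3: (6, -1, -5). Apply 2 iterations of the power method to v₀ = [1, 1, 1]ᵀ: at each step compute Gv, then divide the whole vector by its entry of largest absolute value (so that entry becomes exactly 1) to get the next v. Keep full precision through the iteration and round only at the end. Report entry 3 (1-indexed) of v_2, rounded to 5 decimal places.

Gv0 = (11.000000, 6.000000, 0.000000); divide by 11.000000 → v1 = (1.000000, 0.545455, 0.000000)
Gv1 = (3.727273, 1.727273, 5.454545); divide by 5.454545 → v2 = (0.683333, 0.316667, 1.000000)
Requested entry of v2: 60/60 = 1.00000

1.00000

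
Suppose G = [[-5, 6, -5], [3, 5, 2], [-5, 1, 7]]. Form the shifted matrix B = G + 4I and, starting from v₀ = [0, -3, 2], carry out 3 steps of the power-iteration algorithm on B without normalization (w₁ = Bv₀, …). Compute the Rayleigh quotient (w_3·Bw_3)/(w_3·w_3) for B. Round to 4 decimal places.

μ ≈ 12.3569

B = G + 4I has rows (-1, 6, -5); (3, 9, 2); (-5, 1, 11)
w1 = Bv₀ = ((-1)·0 + 6·(-3) + (-5)·2; 3·0 + 9·(-3) + 2·2; (-5)·0 + 1·(-3) + 11·2) = (-28, -23, 19)
w2 = Bw1 = ((-1)·(-28) + 6·(-23) + (-5)·19; 3·(-28) + 9·(-23) + 2·19; (-5)·(-28) + 1·(-23) + 11·19) = (-205, -253, 326)
w3 = Bw2 = (-2943, -2240, 4358)
Bw3 = (-32287, -20273, 60413)
w3·Bw3 = 403712015; w3·w3 = 32671013; μ ≈ 403712015/32671013 = 12.3569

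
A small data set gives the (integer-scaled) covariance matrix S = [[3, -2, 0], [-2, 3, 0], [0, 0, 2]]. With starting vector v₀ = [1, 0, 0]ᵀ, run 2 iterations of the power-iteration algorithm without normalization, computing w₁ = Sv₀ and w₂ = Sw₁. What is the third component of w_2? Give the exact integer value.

0

w1 = Sv₀ = (3·1 + (-2)·0 + 0·0; (-2)·1 + 3·0 + 0·0; 0·1 + 0·0 + 2·0) = (3, -2, 0)
w2 = Sw1 = (3·3 + (-2)·(-2) + 0·0; (-2)·3 + 3·(-2) + 0·0; 0·3 + 0·(-2) + 2·0) = (13, -12, 0)
The requested component of w2 is 0.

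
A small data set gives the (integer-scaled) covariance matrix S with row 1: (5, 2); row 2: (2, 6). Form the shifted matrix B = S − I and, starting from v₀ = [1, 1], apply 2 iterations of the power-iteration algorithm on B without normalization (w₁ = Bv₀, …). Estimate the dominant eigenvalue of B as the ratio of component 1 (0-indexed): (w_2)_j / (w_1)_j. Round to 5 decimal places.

6.71429

B = S − I has rows (4, 2); (2, 5)
w1 = Bv₀ = (4·1 + 2·1; 2·1 + 5·1) = (6, 7)
w2 = Bw1 = (4·6 + 2·7; 2·6 + 5·7) = (38, 47)
Ratio: 47/7 = 6.71429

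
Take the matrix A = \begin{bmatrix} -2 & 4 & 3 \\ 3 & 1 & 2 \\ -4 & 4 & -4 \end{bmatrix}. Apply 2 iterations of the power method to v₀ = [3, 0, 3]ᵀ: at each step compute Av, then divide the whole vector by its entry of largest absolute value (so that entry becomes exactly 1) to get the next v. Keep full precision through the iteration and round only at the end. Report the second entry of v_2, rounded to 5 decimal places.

Av0 = (3.000000, 15.000000, -24.000000); divide by -24.000000 → v1 = (-0.125000, -0.625000, 1.000000)
Av1 = (0.750000, 1.000000, -6.000000); divide by -6.000000 → v2 = (-0.125000, -0.166667, 1.000000)
Requested entry of v2: -24/144 = -0.16667

-0.16667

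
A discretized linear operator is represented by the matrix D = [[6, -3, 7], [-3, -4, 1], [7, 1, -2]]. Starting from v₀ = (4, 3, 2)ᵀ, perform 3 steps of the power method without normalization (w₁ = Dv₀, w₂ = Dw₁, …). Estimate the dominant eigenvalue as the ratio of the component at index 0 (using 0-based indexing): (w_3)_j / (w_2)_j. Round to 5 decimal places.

w1 = Dv₀ = (6·4 + (-3)·3 + 7·2; (-3)·4 + (-4)·3 + 1·2; 7·4 + 1·3 + (-2)·2) = (29, -22, 27)
w2 = Dw1 = (6·29 + (-3)·(-22) + 7·27; (-3)·29 + (-4)·(-22) + 1·27; 7·29 + 1·(-22) + (-2)·27) = (429, 28, 127)
w3 = Dw2 = (3379, -1272, 2777)
Ratio at component: 3379 / 429 = 7.87646

λ ≈ 7.87646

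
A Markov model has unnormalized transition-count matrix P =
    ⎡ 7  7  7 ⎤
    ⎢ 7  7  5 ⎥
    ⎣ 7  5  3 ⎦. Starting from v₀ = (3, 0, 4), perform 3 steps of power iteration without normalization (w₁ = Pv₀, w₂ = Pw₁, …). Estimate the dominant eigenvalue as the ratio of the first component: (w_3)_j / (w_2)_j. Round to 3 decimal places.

w1 = Pv₀ = (7·3 + 7·0 + 7·4; 7·3 + 7·0 + 5·4; 7·3 + 5·0 + 3·4) = (49, 41, 33)
w2 = Pw1 = (7·49 + 7·41 + 7·33; 7·49 + 7·41 + 5·33; 7·49 + 5·41 + 3·33) = (861, 795, 647)
w3 = Pw2 = (16121, 14827, 11943)
Ratio at component: 16121 / 861 = 18.724

λ ≈ 18.724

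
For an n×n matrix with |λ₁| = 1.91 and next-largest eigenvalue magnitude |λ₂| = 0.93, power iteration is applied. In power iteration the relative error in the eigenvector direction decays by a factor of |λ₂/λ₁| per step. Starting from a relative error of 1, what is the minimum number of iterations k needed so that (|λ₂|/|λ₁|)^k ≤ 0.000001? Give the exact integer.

|λ₂/λ₁| = 0.93/1.91 = 0.48691
Need k ≥ ln(0.000001) / ln(0.48691) = -13.8155 / -0.7197 ≈ 19.197
Smallest integer k satisfying the bound: 20

20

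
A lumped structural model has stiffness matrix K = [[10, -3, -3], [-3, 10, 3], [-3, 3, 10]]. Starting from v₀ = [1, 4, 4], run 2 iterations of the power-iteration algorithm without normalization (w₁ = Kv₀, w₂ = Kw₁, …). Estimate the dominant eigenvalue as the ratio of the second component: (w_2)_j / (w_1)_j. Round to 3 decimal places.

13.857

w1 = Kv₀ = (10·1 + (-3)·4 + (-3)·4; (-3)·1 + 10·4 + 3·4; (-3)·1 + 3·4 + 10·4) = (-14, 49, 49)
w2 = Kw1 = (10·(-14) + (-3)·49 + (-3)·49; (-3)·(-14) + 10·49 + 3·49; (-3)·(-14) + 3·49 + 10·49) = (-434, 679, 679)
Ratio at component: 679 / 49 = 13.857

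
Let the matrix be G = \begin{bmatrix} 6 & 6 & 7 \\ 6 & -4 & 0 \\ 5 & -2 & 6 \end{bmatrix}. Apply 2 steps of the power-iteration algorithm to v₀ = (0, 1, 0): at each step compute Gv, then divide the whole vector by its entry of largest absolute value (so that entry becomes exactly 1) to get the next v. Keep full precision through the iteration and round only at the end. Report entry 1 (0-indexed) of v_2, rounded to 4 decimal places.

1.0000

Gv0 = (6.00000, -4.00000, -2.00000); divide by 6.00000 → v1 = (1.00000, -0.66667, -0.33333)
Gv1 = (-0.33333, 8.66667, 4.33333); divide by 8.66667 → v2 = (-0.03846, 1.00000, 0.50000)
Requested entry of v2: 52/52 = 1.0000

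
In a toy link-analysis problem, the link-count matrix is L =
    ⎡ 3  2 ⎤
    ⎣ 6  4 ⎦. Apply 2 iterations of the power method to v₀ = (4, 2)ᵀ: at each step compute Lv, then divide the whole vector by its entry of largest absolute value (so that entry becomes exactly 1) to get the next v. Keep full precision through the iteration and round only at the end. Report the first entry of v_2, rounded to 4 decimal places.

0.5000

Lv0 = (16.00000, 32.00000); divide by 32.00000 → v1 = (0.50000, 1.00000)
Lv1 = (3.50000, 7.00000); divide by 7.00000 → v2 = (0.50000, 1.00000)
Requested entry of v2: 112/224 = 0.5000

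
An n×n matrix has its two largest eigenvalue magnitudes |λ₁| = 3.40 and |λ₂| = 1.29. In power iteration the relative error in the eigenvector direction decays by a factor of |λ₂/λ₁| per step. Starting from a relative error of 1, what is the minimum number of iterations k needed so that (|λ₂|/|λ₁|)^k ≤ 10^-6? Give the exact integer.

15

|λ₂/λ₁| = 1.29/3.40 = 0.37941
Need k ≥ ln(10^-6) / ln(0.37941) = -13.8155 / -0.9691 ≈ 14.256
Smallest integer k satisfying the bound: 15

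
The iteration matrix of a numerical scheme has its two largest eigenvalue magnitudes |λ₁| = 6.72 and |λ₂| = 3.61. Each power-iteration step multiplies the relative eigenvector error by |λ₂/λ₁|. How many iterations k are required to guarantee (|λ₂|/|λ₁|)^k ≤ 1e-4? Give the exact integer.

|λ₂/λ₁| = 3.61/6.72 = 0.53720
Need k ≥ ln(1e-4) / ln(0.53720) = -9.2103 / -0.6214 ≈ 14.822
Smallest integer k satisfying the bound: 15

15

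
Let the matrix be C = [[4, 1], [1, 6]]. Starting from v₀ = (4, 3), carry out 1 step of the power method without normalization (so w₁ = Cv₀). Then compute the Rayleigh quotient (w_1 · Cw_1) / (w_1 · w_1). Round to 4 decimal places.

w1 = Cv₀ = (4·4 + 1·3; 1·4 + 6·3) = (19, 22)
Cw1 = (98, 151)
w1·Cw1 = 19·98 + 22·151 = 5184; w1·w1 = 19·19 + 22·22 = 845
λ ≈ 5184/845 = 6.1349

6.1349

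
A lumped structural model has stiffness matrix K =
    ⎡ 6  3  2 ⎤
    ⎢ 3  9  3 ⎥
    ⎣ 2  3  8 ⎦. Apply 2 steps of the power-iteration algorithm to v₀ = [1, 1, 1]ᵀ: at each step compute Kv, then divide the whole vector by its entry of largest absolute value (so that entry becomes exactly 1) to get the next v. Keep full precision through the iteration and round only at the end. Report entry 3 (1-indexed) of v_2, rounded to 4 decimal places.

0.8261

Kv0 = (11.00000, 15.00000, 13.00000); divide by 15.00000 → v1 = (0.73333, 1.00000, 0.86667)
Kv1 = (9.13333, 13.80000, 11.40000); divide by 13.80000 → v2 = (0.66184, 1.00000, 0.82609)
Requested entry of v2: 171/207 = 0.8261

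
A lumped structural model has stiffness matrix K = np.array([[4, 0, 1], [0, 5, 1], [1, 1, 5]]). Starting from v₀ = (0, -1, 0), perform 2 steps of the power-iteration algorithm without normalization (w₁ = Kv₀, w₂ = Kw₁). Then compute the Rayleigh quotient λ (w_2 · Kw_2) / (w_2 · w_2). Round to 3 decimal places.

w1 = Kv₀ = (4·0 + 0·(-1) + 1·0; 0·0 + 5·(-1) + 1·0; 1·0 + 1·(-1) + 5·0) = (0, -5, -1)
w2 = Kw1 = (4·0 + 0·(-5) + 1·(-1); 0·0 + 5·(-5) + 1·(-1); 1·0 + 1·(-5) + 5·(-1)) = (-1, -26, -10)
Kw2 = (-14, -140, -77)
w2·Kw2 = (-1)·(-14) + (-26)·(-140) + (-10)·(-77) = 4424; w2·w2 = (-1)·(-1) + (-26)·(-26) + (-10)·(-10) = 777
λ ≈ 4424/777 = 5.694

5.694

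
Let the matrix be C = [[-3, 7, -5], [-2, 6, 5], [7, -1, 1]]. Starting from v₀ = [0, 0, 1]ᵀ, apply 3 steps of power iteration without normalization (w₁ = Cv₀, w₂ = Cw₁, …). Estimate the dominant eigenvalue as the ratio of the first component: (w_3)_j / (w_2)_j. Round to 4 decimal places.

w1 = Cv₀ = ((-3)·0 + 7·0 + (-5)·1; (-2)·0 + 6·0 + 5·1; 7·0 + (-1)·0 + 1·1) = (-5, 5, 1)
w2 = Cw1 = ((-3)·(-5) + 7·5 + (-5)·1; (-2)·(-5) + 6·5 + 5·1; 7·(-5) + (-1)·5 + 1·1) = (45, 45, -39)
w3 = Cw2 = (375, -15, 231)
Ratio at component: 375 / 45 = 8.3333

λ ≈ 8.3333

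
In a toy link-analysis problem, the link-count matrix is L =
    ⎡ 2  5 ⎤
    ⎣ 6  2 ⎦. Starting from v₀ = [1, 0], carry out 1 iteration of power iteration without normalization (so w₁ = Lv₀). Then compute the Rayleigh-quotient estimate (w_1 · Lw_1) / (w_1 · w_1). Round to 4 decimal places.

λ ≈ 5.3000

w1 = Lv₀ = (2·1 + 5·0; 6·1 + 2·0) = (2, 6)
Lw1 = (34, 24)
w1·Lw1 = 2·34 + 6·24 = 212; w1·w1 = 2·2 + 6·6 = 40
λ ≈ 212/40 = 5.3000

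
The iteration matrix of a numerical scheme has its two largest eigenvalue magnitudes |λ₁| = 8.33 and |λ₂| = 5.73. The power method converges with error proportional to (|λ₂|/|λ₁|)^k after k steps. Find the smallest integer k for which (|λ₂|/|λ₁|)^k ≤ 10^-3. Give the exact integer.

|λ₂/λ₁| = 5.73/8.33 = 0.68788
Need k ≥ ln(10^-3) / ln(0.68788) = -6.9078 / -0.3741 ≈ 18.463
Smallest integer k satisfying the bound: 19

19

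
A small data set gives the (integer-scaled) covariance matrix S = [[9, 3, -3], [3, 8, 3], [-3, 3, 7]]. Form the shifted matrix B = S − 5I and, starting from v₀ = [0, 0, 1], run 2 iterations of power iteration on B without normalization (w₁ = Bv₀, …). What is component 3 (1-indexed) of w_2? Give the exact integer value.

22

B = S − 5I has rows (4, 3, -3); (3, 3, 3); (-3, 3, 2)
w1 = Bv₀ = (4·0 + 3·0 + (-3)·1; 3·0 + 3·0 + 3·1; (-3)·0 + 3·0 + 2·1) = (-3, 3, 2)
w2 = Bw1 = (4·(-3) + 3·3 + (-3)·2; 3·(-3) + 3·3 + 3·2; (-3)·(-3) + 3·3 + 2·2) = (-9, 6, 22)
Requested component of w2: 22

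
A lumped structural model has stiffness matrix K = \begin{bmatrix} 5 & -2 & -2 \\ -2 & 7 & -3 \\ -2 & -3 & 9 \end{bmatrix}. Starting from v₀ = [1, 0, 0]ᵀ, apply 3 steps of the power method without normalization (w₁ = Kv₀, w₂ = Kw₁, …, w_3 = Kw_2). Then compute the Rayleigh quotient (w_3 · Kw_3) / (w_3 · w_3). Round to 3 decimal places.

λ ≈ 8.156

w1 = Kv₀ = (5·1 + (-2)·0 + (-2)·0; (-2)·1 + 7·0 + (-3)·0; (-2)·1 + (-3)·0 + 9·0) = (5, -2, -2)
w2 = Kw1 = (5·5 + (-2)·(-2) + (-2)·(-2); (-2)·5 + 7·(-2) + (-3)·(-2); (-2)·5 + (-3)·(-2) + 9·(-2)) = (33, -18, -22)
w3 = Kw2 = (245, -126, -210)
Kw3 = (1897, -742, -2002)
w3·Kw3 = 245·1897 + (-126)·(-742) + (-210)·(-2002) = 978677; w3·w3 = 245·245 + (-126)·(-126) + (-210)·(-210) = 120001
λ ≈ 978677/120001 = 8.156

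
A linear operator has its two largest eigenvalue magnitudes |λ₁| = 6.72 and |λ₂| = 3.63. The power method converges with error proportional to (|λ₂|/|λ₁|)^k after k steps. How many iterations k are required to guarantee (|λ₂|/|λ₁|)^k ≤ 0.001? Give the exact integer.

12

|λ₂/λ₁| = 3.63/6.72 = 0.54018
Need k ≥ ln(0.001) / ln(0.54018) = -6.9078 / -0.6159 ≈ 11.217
Smallest integer k satisfying the bound: 12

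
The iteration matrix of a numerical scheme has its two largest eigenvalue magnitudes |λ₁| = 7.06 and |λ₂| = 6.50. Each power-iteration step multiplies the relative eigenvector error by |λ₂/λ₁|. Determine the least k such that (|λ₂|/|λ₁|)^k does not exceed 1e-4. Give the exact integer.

112

|λ₂/λ₁| = 6.50/7.06 = 0.92068
Need k ≥ ln(1e-4) / ln(0.92068) = -9.2103 / -0.0826 ≈ 111.447
Smallest integer k satisfying the bound: 112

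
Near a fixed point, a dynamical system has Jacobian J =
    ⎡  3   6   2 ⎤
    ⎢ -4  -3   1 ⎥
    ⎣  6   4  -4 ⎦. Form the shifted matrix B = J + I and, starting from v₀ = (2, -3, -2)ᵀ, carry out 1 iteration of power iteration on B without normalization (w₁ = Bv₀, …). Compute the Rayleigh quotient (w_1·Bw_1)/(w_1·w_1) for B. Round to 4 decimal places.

μ ≈ -0.1452

B = J + I has rows (4, 6, 2); (-4, -2, 1); (6, 4, -3)
w1 = Bv₀ = (4·2 + 6·(-3) + 2·(-2); (-4)·2 + (-2)·(-3) + 1·(-2); 6·2 + 4·(-3) + (-3)·(-2)) = (-14, -4, 6)
Bw1 = (-68, 70, -118)
w1·Bw1 = -36; w1·w1 = 248; μ ≈ -36/248 = -0.1452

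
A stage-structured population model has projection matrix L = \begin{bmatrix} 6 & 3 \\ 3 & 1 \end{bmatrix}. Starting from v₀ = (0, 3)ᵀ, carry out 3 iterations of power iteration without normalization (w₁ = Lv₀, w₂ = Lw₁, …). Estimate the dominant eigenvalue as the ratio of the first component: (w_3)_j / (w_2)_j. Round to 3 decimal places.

w1 = Lv₀ = (9, 3)
w2 = Lw1 = (63, 30)
w3 = Lw2 = (468, 219)
Ratio at component: 468 / 63 = 7.429

7.429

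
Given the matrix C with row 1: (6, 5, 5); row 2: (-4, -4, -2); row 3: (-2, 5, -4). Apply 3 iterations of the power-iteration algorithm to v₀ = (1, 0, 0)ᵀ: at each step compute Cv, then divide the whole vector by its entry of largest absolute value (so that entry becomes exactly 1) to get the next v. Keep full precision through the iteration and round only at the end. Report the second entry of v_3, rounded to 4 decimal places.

-0.3846

Cv0 = (6.00000, -4.00000, -2.00000); divide by 6.00000 → v1 = (1.00000, -0.66667, -0.33333)
Cv1 = (1.00000, -0.66667, -4.00000); divide by -4.00000 → v2 = (-0.25000, 0.16667, 1.00000)
Cv2 = (4.33333, -1.66667, -2.66667); divide by 4.33333 → v3 = (1.00000, -0.38462, -0.61538)
Requested entry of v3: 40/-104 = -0.3846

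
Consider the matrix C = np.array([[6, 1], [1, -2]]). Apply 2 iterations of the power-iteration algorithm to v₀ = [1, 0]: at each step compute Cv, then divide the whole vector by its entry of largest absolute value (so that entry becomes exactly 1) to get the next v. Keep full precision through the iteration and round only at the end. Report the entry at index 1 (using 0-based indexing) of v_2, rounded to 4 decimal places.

Cv0 = (6.00000, 1.00000); divide by 6.00000 → v1 = (1.00000, 0.16667)
Cv1 = (6.16667, 0.66667); divide by 6.16667 → v2 = (1.00000, 0.10811)
Requested entry of v2: 4/37 = 0.1081

0.1081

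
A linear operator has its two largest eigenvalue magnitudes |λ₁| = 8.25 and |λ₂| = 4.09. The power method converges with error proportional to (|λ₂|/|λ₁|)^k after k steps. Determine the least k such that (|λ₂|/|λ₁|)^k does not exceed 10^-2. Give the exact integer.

7

|λ₂/λ₁| = 4.09/8.25 = 0.49576
Need k ≥ ln(10^-2) / ln(0.49576) = -4.6052 / -0.7017 ≈ 6.563
Smallest integer k satisfying the bound: 7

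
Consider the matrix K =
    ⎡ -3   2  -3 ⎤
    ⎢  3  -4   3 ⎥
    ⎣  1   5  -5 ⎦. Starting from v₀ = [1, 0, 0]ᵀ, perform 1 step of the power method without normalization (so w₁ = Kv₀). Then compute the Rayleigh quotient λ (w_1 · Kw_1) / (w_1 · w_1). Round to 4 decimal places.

w1 = Kv₀ = ((-3)·1 + 2·0 + (-3)·0; 3·1 + (-4)·0 + 3·0; 1·1 + 5·0 + (-5)·0) = (-3, 3, 1)
Kw1 = (12, -18, 7)
w1·Kw1 = (-3)·12 + 3·(-18) + 1·7 = -83; w1·w1 = (-3)·(-3) + 3·3 + 1·1 = 19
λ ≈ -83/19 = -4.3684

λ ≈ -4.3684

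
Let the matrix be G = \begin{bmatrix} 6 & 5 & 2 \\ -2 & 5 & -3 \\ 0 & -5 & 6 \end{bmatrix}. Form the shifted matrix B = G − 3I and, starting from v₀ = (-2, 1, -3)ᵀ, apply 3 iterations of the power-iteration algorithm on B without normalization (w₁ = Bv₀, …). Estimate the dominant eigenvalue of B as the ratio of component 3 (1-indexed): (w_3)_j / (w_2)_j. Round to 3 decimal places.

B = G − 3I has rows (3, 5, 2); (-2, 2, -3); (0, -5, 3)
w1 = Bv₀ = (3·(-2) + 5·1 + 2·(-3); (-2)·(-2) + 2·1 + (-3)·(-3); 0·(-2) + (-5)·1 + 3·(-3)) = (-7, 15, -14)
w2 = Bw1 = (3·(-7) + 5·15 + 2·(-14); (-2)·(-7) + 2·15 + (-3)·(-14); 0·(-7) + (-5)·15 + 3·(-14)) = (26, 86, -117)
w3 = Bw2 = (274, 471, -781)
Ratio: -781/-117 = 6.675

6.675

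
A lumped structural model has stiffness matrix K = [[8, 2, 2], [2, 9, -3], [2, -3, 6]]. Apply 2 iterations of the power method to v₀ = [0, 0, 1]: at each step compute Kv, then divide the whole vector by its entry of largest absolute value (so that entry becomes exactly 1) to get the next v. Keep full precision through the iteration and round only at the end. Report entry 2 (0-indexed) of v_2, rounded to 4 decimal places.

1.0000

Kv0 = (2.00000, -3.00000, 6.00000); divide by 6.00000 → v1 = (0.33333, -0.50000, 1.00000)
Kv1 = (3.66667, -6.83333, 8.16667); divide by 8.16667 → v2 = (0.44898, -0.83673, 1.00000)
Requested entry of v2: 49/49 = 1.0000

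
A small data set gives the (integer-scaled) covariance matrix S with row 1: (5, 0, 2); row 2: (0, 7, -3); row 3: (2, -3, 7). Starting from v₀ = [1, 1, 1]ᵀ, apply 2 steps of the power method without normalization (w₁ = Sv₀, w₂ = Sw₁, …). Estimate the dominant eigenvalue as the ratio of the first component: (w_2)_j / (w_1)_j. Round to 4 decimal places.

w1 = Sv₀ = (5·1 + 0·1 + 2·1; 0·1 + 7·1 + (-3)·1; 2·1 + (-3)·1 + 7·1) = (7, 4, 6)
w2 = Sw1 = (5·7 + 0·4 + 2·6; 0·7 + 7·4 + (-3)·6; 2·7 + (-3)·4 + 7·6) = (47, 10, 44)
Ratio at component: 47 / 7 = 6.7143

λ ≈ 6.7143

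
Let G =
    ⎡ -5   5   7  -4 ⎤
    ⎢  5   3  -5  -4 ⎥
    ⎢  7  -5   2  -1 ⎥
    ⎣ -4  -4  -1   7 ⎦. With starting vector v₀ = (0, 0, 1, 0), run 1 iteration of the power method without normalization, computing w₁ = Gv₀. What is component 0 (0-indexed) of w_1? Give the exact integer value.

7

w1 = Gv₀ = (7, -5, 2, -1)
The requested component of w1 is 7.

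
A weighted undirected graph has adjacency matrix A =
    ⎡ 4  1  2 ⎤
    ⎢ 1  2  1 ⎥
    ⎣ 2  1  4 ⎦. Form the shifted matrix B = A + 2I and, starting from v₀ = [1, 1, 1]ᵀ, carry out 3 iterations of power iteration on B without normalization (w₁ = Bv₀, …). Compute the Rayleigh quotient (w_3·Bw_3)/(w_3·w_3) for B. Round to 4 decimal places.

B = A + 2I has rows (6, 1, 2); (1, 4, 1); (2, 1, 6)
w1 = Bv₀ = (6·1 + 1·1 + 2·1; 1·1 + 4·1 + 1·1; 2·1 + 1·1 + 6·1) = (9, 6, 9)
w2 = Bw1 = (6·9 + 1·6 + 2·9; 1·9 + 4·6 + 1·9; 2·9 + 1·6 + 6·9) = (78, 42, 78)
w3 = Bw2 = (666, 324, 666)
Bw3 = (5652, 2628, 5652)
w3·Bw3 = 8379936; w3·w3 = 992088; μ ≈ 8379936/992088 = 8.4468

8.4468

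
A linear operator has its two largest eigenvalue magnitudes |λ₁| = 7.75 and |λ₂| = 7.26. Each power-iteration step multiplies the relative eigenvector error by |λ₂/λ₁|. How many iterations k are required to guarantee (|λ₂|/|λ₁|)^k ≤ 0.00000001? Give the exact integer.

283

|λ₂/λ₁| = 7.26/7.75 = 0.93677
Need k ≥ ln(0.00000001) / ln(0.93677) = -18.4207 / -0.0653 ≈ 282.037
Smallest integer k satisfying the bound: 283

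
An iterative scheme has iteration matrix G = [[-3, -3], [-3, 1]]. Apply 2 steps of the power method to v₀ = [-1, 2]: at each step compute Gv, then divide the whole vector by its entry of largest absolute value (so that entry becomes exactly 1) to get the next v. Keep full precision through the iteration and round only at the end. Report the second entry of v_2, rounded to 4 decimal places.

Gv0 = (-3.00000, 5.00000); divide by 5.00000 → v1 = (-0.60000, 1.00000)
Gv1 = (-1.20000, 2.80000); divide by 2.80000 → v2 = (-0.42857, 1.00000)
Requested entry of v2: 14/14 = 1.0000

1.0000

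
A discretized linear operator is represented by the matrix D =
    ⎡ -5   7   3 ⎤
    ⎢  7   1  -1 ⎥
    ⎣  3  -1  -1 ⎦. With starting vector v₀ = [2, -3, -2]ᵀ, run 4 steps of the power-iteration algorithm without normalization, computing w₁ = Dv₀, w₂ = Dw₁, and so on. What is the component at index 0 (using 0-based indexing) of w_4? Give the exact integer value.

w1 = Dv₀ = ((-5)·2 + 7·(-3) + 3·(-2); 7·2 + 1·(-3) + (-1)·(-2); 3·2 + (-1)·(-3) + (-1)·(-2)) = (-37, 13, 11)
w2 = Dw1 = ((-5)·(-37) + 7·13 + 3·11; 7·(-37) + 1·13 + (-1)·11; 3·(-37) + (-1)·13 + (-1)·11) = (309, -257, -135)
w3 = Dw2 = (-3749, 2041, 1319)
w4 = Dw3 = (36989, -25521, -14607)
The requested component of w4 is 36989.

36989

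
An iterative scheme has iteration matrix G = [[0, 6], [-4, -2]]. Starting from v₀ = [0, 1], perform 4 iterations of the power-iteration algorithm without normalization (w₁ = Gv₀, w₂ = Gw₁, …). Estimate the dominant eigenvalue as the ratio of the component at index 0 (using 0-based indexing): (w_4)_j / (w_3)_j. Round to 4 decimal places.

w1 = Gv₀ = (6, -2)
w2 = Gw1 = (-12, -20)
w3 = Gw2 = (-120, 88)
w4 = Gw3 = (528, 304)
Ratio at component: 528 / -120 = -4.4000

-4.4000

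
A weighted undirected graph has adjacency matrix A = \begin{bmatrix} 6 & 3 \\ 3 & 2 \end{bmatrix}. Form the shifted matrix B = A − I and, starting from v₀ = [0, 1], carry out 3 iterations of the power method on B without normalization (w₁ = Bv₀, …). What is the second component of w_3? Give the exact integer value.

64

B = A − I has rows (5, 3); (3, 1)
w1 = Bv₀ = (5·0 + 3·1; 3·0 + 1·1) = (3, 1)
w2 = Bw1 = (5·3 + 3·1; 3·3 + 1·1) = (18, 10)
w3 = Bw2 = (120, 64)
Requested component of w3: 64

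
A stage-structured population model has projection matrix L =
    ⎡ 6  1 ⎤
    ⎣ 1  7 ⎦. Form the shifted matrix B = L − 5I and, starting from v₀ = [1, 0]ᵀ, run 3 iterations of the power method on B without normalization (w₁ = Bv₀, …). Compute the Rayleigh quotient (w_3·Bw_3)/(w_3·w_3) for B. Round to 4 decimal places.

B = L − 5I has rows (1, 1); (1, 2)
w1 = Bv₀ = (1, 1)
w2 = Bw1 = (2, 3)
w3 = Bw2 = (5, 8)
Bw3 = (13, 21)
w3·Bw3 = 233; w3·w3 = 89; μ ≈ 233/89 = 2.6180

μ ≈ 2.6180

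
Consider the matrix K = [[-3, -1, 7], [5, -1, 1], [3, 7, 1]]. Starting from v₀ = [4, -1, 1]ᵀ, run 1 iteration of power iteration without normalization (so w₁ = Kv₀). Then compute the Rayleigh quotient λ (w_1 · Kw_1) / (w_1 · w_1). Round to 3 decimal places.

w1 = Kv₀ = ((-3)·4 + (-1)·(-1) + 7·1; 5·4 + (-1)·(-1) + 1·1; 3·4 + 7·(-1) + 1·1) = (-4, 22, 6)
Kw1 = (32, -36, 148)
w1·Kw1 = (-4)·32 + 22·(-36) + 6·148 = -32; w1·w1 = (-4)·(-4) + 22·22 + 6·6 = 536
λ ≈ -32/536 = -0.060

-0.060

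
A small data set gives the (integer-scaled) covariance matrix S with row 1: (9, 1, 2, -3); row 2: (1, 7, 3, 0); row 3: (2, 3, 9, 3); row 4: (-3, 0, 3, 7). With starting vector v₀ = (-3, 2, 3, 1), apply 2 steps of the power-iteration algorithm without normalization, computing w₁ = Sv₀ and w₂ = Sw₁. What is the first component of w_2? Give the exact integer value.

w1 = Sv₀ = (9·(-3) + 1·2 + 2·3 + (-3)·1; 1·(-3) + 7·2 + 3·3 + 0·1; 2·(-3) + 3·2 + 9·3 + 3·1; (-3)·(-3) + 0·2 + 3·3 + 7·1) = (-22, 20, 30, 25)
w2 = Sw1 = (9·(-22) + 1·20 + 2·30 + (-3)·25; 1·(-22) + 7·20 + 3·30 + 0·25; 2·(-22) + 3·20 + 9·30 + 3·25; (-3)·(-22) + 0·20 + 3·30 + 7·25) = (-193, 208, 361, 331)
The requested component of w2 is -193.

-193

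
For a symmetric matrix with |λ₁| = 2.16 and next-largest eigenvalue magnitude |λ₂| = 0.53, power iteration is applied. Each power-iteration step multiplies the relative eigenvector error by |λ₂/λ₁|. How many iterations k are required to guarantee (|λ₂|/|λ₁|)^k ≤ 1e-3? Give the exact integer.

|λ₂/λ₁| = 0.53/2.16 = 0.24537
Need k ≥ ln(1e-3) / ln(0.24537) = -6.9078 / -1.4050 ≈ 4.917
Smallest integer k satisfying the bound: 5

5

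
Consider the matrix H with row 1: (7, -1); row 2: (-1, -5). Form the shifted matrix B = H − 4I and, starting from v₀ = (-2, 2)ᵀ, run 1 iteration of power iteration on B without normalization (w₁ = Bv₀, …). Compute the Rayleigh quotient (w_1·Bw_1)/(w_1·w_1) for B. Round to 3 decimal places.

μ ≈ -7.400

B = H − 4I has rows (3, -1); (-1, -9)
w1 = Bv₀ = (-8, -16)
Bw1 = (-8, 152)
w1·Bw1 = -2368; w1·w1 = 320; μ ≈ -2368/320 = -7.400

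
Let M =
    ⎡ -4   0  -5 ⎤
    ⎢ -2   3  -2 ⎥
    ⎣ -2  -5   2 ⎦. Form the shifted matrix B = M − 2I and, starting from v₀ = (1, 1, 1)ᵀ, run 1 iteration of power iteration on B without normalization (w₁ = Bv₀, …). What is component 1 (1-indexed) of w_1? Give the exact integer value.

-11

B = M − 2I has rows (-6, 0, -5); (-2, 1, -2); (-2, -5, 0)
w1 = Bv₀ = ((-6)·1 + 0·1 + (-5)·1; (-2)·1 + 1·1 + (-2)·1; (-2)·1 + (-5)·1 + 0·1) = (-11, -3, -7)
Requested component of w1: -11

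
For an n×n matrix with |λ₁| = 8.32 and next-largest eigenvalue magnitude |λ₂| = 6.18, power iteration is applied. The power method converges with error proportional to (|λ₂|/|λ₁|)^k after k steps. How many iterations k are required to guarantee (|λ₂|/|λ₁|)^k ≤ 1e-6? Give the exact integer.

|λ₂/λ₁| = 6.18/8.32 = 0.74279
Need k ≥ ln(1e-6) / ln(0.74279) = -13.8155 / -0.2973 ≈ 46.463
Smallest integer k satisfying the bound: 47

47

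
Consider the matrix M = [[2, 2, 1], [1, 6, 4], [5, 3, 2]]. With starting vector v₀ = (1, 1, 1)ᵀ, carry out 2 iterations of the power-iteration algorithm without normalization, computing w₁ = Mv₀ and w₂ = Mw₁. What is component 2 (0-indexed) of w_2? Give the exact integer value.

w1 = Mv₀ = (2·1 + 2·1 + 1·1; 1·1 + 6·1 + 4·1; 5·1 + 3·1 + 2·1) = (5, 11, 10)
w2 = Mw1 = (2·5 + 2·11 + 1·10; 1·5 + 6·11 + 4·10; 5·5 + 3·11 + 2·10) = (42, 111, 78)
The requested component of w2 is 78.

78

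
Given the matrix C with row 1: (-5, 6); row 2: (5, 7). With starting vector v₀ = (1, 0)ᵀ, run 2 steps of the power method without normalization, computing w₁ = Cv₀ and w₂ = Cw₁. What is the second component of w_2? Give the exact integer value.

w1 = Cv₀ = (-5, 5)
w2 = Cw1 = (55, 10)
The requested component of w2 is 10.

10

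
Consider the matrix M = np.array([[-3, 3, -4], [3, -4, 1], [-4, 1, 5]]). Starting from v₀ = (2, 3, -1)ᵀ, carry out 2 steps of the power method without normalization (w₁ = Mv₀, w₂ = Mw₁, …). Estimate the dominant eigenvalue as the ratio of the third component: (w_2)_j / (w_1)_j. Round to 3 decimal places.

w1 = Mv₀ = ((-3)·2 + 3·3 + (-4)·(-1); 3·2 + (-4)·3 + 1·(-1); (-4)·2 + 1·3 + 5·(-1)) = (7, -7, -10)
w2 = Mw1 = ((-3)·7 + 3·(-7) + (-4)·(-10); 3·7 + (-4)·(-7) + 1·(-10); (-4)·7 + 1·(-7) + 5·(-10)) = (-2, 39, -85)
Ratio at component: -85 / -10 = 8.500

λ ≈ 8.500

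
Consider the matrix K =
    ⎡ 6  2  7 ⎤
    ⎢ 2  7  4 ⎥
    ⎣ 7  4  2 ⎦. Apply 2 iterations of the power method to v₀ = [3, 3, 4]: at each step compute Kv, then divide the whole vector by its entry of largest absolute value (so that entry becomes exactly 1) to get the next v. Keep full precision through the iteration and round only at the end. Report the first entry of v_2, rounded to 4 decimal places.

1.0000

Kv0 = (52.00000, 43.00000, 41.00000); divide by 52.00000 → v1 = (1.00000, 0.82692, 0.78846)
Kv1 = (13.17308, 10.94231, 11.88462); divide by 13.17308 → v2 = (1.00000, 0.83066, 0.90219)
Requested entry of v2: 685/685 = 1.0000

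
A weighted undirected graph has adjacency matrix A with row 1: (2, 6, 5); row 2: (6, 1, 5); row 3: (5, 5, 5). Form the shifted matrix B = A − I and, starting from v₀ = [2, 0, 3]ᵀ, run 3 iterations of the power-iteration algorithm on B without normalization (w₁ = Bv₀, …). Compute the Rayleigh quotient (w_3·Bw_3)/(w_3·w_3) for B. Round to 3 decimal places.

μ ≈ 12.406

B = A − I has rows (1, 6, 5); (6, 0, 5); (5, 5, 4)
w1 = Bv₀ = (1·2 + 6·0 + 5·3; 6·2 + 0·0 + 5·3; 5·2 + 5·0 + 4·3) = (17, 27, 22)
w2 = Bw1 = (1·17 + 6·27 + 5·22; 6·17 + 0·27 + 5·22; 5·17 + 5·27 + 4·22) = (289, 212, 308)
w3 = Bw2 = (3101, 3274, 3737)
Bw3 = (41430, 37291, 46823)
w3·Bw3 = 425542715; w3·w3 = 34300446; μ ≈ 425542715/34300446 = 12.406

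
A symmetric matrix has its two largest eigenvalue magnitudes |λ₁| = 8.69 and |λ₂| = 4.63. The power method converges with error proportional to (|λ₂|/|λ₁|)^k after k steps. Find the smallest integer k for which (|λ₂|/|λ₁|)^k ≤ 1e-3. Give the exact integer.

|λ₂/λ₁| = 4.63/8.69 = 0.53280
Need k ≥ ln(1e-3) / ln(0.53280) = -6.9078 / -0.6296 ≈ 10.971
Smallest integer k satisfying the bound: 11

11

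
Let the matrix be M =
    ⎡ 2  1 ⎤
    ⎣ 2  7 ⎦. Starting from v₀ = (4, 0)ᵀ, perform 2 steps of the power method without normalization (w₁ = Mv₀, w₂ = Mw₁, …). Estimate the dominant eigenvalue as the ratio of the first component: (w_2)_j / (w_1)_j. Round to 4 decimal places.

w1 = Mv₀ = (2·4 + 1·0; 2·4 + 7·0) = (8, 8)
w2 = Mw1 = (2·8 + 1·8; 2·8 + 7·8) = (24, 72)
Ratio at component: 24 / 8 = 3.0000

λ ≈ 3.0000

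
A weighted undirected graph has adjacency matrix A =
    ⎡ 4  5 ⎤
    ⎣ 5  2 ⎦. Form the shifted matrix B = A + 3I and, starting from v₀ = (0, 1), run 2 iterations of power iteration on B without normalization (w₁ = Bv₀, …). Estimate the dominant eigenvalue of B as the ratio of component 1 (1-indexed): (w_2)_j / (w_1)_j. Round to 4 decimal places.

μ ≈ 12.0000

B = A + 3I has rows (7, 5); (5, 5)
w1 = Bv₀ = (7·0 + 5·1; 5·0 + 5·1) = (5, 5)
w2 = Bw1 = (7·5 + 5·5; 5·5 + 5·5) = (60, 50)
Ratio: 60/5 = 12.0000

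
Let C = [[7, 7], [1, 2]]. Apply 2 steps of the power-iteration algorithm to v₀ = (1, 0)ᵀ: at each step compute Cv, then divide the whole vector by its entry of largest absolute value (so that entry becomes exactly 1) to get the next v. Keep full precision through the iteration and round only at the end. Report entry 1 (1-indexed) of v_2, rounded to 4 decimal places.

Cv0 = (7.00000, 1.00000); divide by 7.00000 → v1 = (1.00000, 0.14286)
Cv1 = (8.00000, 1.28571); divide by 8.00000 → v2 = (1.00000, 0.16071)
Requested entry of v2: 56/56 = 1.0000

1.0000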